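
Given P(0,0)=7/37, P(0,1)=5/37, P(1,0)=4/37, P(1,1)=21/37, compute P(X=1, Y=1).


Read from table: P(X=1, Y=1) = 21/37

21/37


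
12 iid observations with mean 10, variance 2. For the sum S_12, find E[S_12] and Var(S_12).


E[S_n] = n*mu = 12*10 = 120
Var(S_n) = n*sigma^2 = 12*2 = 24

E[S_12]=120, Var(S_12)=24


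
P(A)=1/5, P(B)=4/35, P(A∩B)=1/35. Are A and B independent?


P(A)*P(B) = 1/5*4/35 = 4/175
P(A∩B) = 1/35 != 4/175, so not independent

No, A and B are not independent


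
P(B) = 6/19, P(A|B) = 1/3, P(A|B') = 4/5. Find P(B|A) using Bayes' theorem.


P(A) = P(A|B)P(B) + P(A|B')P(B') = 1/3*6/19 + 4/5*13/19 = 62/95
P(B|A) = P(A|B)P(B)/P(A) = (2/19)/(62/95) = 5/31

5/31


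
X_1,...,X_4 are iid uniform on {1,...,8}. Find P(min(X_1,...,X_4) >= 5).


P(min >= 5) = P(all X_i >= 5) = (P(X_1 >= 5))^4
= (4/8)^4 = (1/2)^4 = 1/16

1/16


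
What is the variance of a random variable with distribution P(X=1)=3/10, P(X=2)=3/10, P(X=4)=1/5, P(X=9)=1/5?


E[X] = 7/2, E[X^2] = 209/10
Var(X) = E[X^2] - (E[X])^2 = 209/10 - (7/2)^2 = 173/20

173/20


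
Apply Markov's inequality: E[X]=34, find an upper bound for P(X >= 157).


Markov: P(X >= a) <= E[X]/a
P(X >= 157) <= 34/157

34/157


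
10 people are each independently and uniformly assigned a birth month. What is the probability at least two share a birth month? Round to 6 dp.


P(all different) = prod((12-i)/12 for i=0..9) = 0.003868
P(at least one match) = 1 - 0.003868 = 0.996132

0.996132


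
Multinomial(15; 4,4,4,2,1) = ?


15! = 1307674368000
Denominator: 4!=24 * 4!=24 * 4!=24 * 2!=2 * 1!=1
Coefficient = 1307674368000 / 27648 = 47297250

47297250


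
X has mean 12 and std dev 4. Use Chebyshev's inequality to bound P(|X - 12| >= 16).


k = 16/4 = 4
Chebyshev: P(|X-mu| >= k*sigma) <= 1/k^2 = 1/4^2 = 1/16

1/16


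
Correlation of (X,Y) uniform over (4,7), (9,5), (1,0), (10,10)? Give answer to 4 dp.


Cov(X,Y) = 10.2500, Var(X) = 13.5000, Var(Y) = 13.2500
rho = Cov/(sqrt(VarX)*sqrt(VarY)) = 0.7664

0.7664


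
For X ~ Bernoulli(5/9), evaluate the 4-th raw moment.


For Bernoulli: X in {0,1}
E[X^4] = 0^4*(1-5/9) + 1^4*5/9 = 5/9

5/9


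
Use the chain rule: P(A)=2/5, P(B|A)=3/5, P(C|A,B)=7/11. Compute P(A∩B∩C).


P(A∩B∩C) = P(A) * P(B|A) * P(C|A∩B)
= 2/5 * 3/5 * 7/11
= 6/25 * 7/11 = 42/275

42/275


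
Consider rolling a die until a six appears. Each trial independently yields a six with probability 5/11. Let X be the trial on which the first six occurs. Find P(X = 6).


P(X=6) = (1-p)^5 * p = (6/11)^5 * 5/11
= 7776/161051 * 5/11 = 38880/1771561

38880/1771561


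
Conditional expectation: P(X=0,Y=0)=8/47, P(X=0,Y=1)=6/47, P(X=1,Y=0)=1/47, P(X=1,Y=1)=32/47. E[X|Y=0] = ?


P(Y=0) = 9/47
E[X|Y=0] = (0*8 + 1*1)/9 = 1/9

1/9


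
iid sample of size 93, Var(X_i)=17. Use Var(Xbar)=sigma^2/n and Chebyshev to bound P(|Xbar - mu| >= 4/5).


Var(Xbar) = Var(X)/n = 17/93
Chebyshev: P(|Xbar-mu| >= 4/5) <= Var(Xbar)/(4/5)^2 = (17/93)/(16/25) = 425/1488

425/1488


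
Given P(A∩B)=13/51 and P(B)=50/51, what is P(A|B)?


P(A|B) = P(A∩B)/P(B) = (13/51)/(50/51) = 13/50

13/50


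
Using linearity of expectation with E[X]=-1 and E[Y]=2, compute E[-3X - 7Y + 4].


E[-3X - 7Y + 4] = -3*E[X] - 7*E[Y] + 4
= (-3)*(-1) + (-7)*(2) + (4)
= 3 - 14 + 4 = -7

-7


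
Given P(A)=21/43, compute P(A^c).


P(A') = 1 - P(A) = 1 - 21/43 = 22/43

22/43


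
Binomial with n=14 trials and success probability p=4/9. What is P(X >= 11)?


P(X>=11) = P(X=11) + P(X=12) + P(X=13) + P(X=14)
= 190840832000/22876792454961 + 38168166400/22876792454961 + 4697620480/22876792454961 + 268435456/22876792454961
= 233975054336/22876792454961

233975054336/22876792454961


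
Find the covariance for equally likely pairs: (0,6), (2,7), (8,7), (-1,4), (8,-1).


E[X]=17/5, E[Y]=23/5, E[XY]=58/5
Cov(X,Y) = E[XY] - E[X]E[Y] = 58/5 - 17/5*23/5 = -101/25

-101/25


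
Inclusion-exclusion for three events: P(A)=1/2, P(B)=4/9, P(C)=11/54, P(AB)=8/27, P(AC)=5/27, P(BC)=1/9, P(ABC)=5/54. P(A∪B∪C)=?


P(A∪B∪C) = P(A)+P(B)+P(C) - P(AB)-P(AC)-P(BC) + P(ABC)
= 1/2+4/9+11/54 - 8/27-5/27-1/9 + 5/54
= 35/54

35/54


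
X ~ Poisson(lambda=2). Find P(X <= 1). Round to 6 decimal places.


P(X<=1) = e^(-2)*2^0/0! + e^(-2)*2^1/1!
≈ 0.1353352832 + 0.2706705665
= 0.4060058497
≈ 0.406006

0.406006


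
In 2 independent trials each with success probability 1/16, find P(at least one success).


P(at least one) = 1 - P(none)
P(none) = (1 - 1/16)^2 = (15/16)^2 = 225/256
P(at least one) = 1 - 225/256 = 31/256

31/256


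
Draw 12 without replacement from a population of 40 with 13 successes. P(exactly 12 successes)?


P(X=12) = C(13,12)*C(27,0) / C(40,12)
= 13*1 / 5586853480
= 13/5586853480 = 1/429757960

1/429757960


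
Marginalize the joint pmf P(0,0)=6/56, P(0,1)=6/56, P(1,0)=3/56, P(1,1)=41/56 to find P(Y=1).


P(Y=1) = P(0,1)+P(1,1) = 6/56 + 41/56 = 47/56

47/56


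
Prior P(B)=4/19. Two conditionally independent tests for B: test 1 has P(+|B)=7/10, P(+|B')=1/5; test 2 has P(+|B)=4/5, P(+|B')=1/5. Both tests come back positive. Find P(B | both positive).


After test 1: P(+) = 7/10*4/19 + 1/5*15/19 = 29/95
P(B|+) = (14/95)/(29/95) = 14/29
After test 2 (use post1 as new prior): P(+) = 4/5*14/29 + 1/5*15/29 = 71/145
P(B|+,+) = (56/145)/(71/145) = 56/71

56/71


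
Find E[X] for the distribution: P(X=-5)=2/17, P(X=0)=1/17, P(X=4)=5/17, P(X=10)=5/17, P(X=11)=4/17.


E[X] = sum(x * P(x))
= -5*2/17 + 0*1/17 + 4*5/17 + 10*5/17 + 11*4/17
= 104/17

104/17


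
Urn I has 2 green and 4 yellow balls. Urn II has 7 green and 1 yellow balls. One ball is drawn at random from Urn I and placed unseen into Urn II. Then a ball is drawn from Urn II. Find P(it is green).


P(transfer green) = 2/6 = 1/3; P(transfer yellow) = 2/3
If green transferred: Urn II has 8 green of 9, so P(green|green moved) = 8/9
If yellow transferred: Urn II has 7 green of 9, so P(green|yellow moved) = 7/9
By total probability: P(green) = 1/3*8/9 + 2/3*7/9 = 22/27

22/27


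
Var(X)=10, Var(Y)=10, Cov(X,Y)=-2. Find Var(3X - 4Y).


Var(3X - 4Y) = 3^2*Var(X) + (-4)^2*Var(Y) + 2*3*(-4)*Cov(X,Y)
= 9*10 + 16*10 - 24*(-2)
= 90 + 160 + 48 = 298

298


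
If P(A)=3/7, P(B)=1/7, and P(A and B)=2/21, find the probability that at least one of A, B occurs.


P(A∪B) = P(A) + P(B) - P(A∩B)
= 3/7 + 1/7 - 2/21 = 10/21

10/21


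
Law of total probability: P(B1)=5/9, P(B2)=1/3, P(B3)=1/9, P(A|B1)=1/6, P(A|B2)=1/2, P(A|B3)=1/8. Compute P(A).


P(A) = P(A|B1)P(B1) + P(A|B2)P(B2) + P(A|B3)P(B3)
= 1/6*5/9 + 1/2*1/3 + 1/8*1/9
= 5/54 + 1/6 + 1/72 = 59/216

59/216


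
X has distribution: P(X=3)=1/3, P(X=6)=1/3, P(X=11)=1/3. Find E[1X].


E[1X] = sum(g(x)*P(x))
= 3*1/3 + 6*1/3 + 11*1/3
= 20/3

20/3


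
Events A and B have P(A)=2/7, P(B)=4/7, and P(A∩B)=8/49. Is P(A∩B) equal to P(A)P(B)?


P(A)*P(B) = 2/7*4/7 = 8/49
P(A∩B) = 8/49, which equals P(A)P(B), so independent

Yes, A and B are independent


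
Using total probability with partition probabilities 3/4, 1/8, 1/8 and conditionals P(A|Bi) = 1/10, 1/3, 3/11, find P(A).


P(A) = P(A|B1)P(B1) + P(A|B2)P(B2) + P(A|B3)P(B3)
= 1/10*3/4 + 1/3*1/8 + 3/11*1/8
= 3/40 + 1/24 + 3/88 = 199/1320

199/1320


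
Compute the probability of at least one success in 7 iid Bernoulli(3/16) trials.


P(at least one) = 1 - P(none)
P(none) = (1 - 3/16)^7 = (13/16)^7 = 62748517/268435456
P(at least one) = 1 - 62748517/268435456 = 205686939/268435456

205686939/268435456


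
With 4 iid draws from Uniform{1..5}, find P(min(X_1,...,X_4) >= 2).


P(min >= 2) = P(all X_i >= 2) = (P(X_1 >= 2))^4
= (4/5)^4 = 256/625

256/625


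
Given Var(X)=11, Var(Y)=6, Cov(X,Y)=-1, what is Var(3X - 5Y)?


Var(3X - 5Y) = 3^2*Var(X) + (-5)^2*Var(Y) + 2*3*(-5)*Cov(X,Y)
= 9*11 + 25*6 - 30*(-1)
= 99 + 150 + 30 = 279

279


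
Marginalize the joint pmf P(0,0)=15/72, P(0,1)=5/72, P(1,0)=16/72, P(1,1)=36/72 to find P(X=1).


P(X=1) = P(1,0)+P(1,1) = 16/72 + 36/72 = 52/72 = 13/18

13/18


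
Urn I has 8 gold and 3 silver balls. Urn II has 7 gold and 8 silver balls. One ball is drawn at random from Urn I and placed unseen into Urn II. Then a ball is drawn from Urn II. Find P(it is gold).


P(transfer gold) = 8/11; P(transfer silver) = 3/11
If gold transferred: Urn II has 8 gold of 16, so P(gold|gold moved) = 1/2
If silver transferred: Urn II has 7 gold of 16, so P(gold|silver moved) = 7/16
By total probability: P(gold) = 8/11*1/2 + 3/11*7/16 = 85/176

85/176


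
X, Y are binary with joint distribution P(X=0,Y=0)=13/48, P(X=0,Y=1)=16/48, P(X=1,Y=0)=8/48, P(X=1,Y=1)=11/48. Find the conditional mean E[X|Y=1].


P(Y=1) = 27/48
E[X|Y=1] = (0*16 + 1*11)/27 = 11/27

11/27


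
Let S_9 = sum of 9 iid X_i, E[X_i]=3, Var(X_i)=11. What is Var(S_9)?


By independence, Var(S_n) = n*Var(X_1) = 9*11 = 99

99


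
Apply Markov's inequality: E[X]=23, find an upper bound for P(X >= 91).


Markov: P(X >= a) <= E[X]/a
P(X >= 91) <= 23/91

23/91


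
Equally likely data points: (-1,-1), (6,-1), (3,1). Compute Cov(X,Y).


E[X]=8/3, E[Y]=-1/3, E[XY]=-2/3
Cov(X,Y) = E[XY] - E[X]E[Y] = -2/3 - 8/3*-1/3 = 2/9

2/9


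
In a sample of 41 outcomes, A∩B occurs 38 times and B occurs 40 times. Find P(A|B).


P(A|B) = P(A∩B)/P(B) = (38/41)/(40/41) = 38/40 = 19/20

19/20


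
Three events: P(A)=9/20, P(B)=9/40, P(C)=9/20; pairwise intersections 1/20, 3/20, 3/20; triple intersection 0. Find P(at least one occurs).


P(A∪B∪C) = P(A)+P(B)+P(C) - P(AB)-P(AC)-P(BC) + P(ABC)
= 9/20+9/40+9/20 - 1/20-3/20-3/20 + 0
= 31/40

31/40


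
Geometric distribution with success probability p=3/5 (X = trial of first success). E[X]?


For geometric (trials until first success), E[X] = 1/p = 1/(3/5) = 5/3

5/3


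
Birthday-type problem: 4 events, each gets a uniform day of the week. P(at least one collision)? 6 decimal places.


P(all different) = prod((7-i)/7 for i=0..3) = 0.349854
P(at least one match) = 1 - 0.349854 = 0.650146

0.650146


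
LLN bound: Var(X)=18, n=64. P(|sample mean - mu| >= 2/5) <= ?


Var(Xbar) = Var(X)/n = 18/64
Chebyshev: P(|Xbar-mu| >= 2/5) <= Var(Xbar)/(2/5)^2 = (9/32)/(4/25) = 225/128
Bound exceeds 1, so trivial bound: 1

1


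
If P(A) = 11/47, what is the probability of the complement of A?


P(A') = 1 - P(A) = 1 - 11/47 = 36/47

36/47


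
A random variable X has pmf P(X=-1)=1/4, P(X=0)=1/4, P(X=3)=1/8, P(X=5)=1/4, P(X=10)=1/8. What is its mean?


E[X] = sum(x * P(x))
= -1*1/4 + 0*1/4 + 3*1/8 + 5*1/4 + 10*1/8
= 21/8

21/8


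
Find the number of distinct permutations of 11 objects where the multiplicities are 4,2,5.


11! = 39916800
Denominator: 4!=24 * 2!=2 * 5!=120
Coefficient = 39916800 / 5760 = 6930

6930


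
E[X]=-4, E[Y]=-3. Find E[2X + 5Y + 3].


E[2X + 5Y + 3] = 2*E[X] + 5*E[Y] + 3
= (2)*(-4) + (5)*(-3) + (3)
= -8 - 15 + 3 = -20

-20


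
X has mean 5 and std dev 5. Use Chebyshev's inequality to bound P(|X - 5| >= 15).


k = 15/5 = 3
Chebyshev: P(|X-mu| >= k*sigma) <= 1/k^2 = 1/3^2 = 1/9

1/9


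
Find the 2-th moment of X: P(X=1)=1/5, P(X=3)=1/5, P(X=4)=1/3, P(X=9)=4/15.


E[X^2] = sum(x^2 * P(x))
= 1*1/5 + 9*1/5 + 16*1/3 + 81*4/15
= 434/15

434/15


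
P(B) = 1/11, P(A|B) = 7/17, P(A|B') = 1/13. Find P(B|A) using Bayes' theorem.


P(A) = P(A|B)P(B) + P(A|B')P(B') = 7/17*1/11 + 1/13*10/11 = 261/2431
P(B|A) = P(A|B)P(B)/P(A) = (7/187)/(261/2431) = 91/261

91/261


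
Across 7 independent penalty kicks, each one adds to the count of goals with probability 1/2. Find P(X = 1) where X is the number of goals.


P(X=1) = C(7,1) * p^1 * (1-p)^6
= 7 * 1/2 * 1/64
= 7/128

7/128


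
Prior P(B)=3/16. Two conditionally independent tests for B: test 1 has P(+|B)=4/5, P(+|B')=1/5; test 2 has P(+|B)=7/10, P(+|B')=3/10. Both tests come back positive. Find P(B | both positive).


After test 1: P(+) = 4/5*3/16 + 1/5*13/16 = 5/16
P(B|+) = (3/20)/(5/16) = 12/25
After test 2 (use post1 as new prior): P(+) = 7/10*12/25 + 3/10*13/25 = 123/250
P(B|+,+) = (42/125)/(123/250) = 28/41

28/41


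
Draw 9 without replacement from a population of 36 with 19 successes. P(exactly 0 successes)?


P(X=0) = C(19,0)*C(17,9) / C(36,9)
= 1*24310 / 94143280
= 24310/94143280 = 13/50344

13/50344


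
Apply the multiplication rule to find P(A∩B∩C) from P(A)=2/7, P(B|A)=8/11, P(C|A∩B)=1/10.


P(A∩B∩C) = P(A) * P(B|A) * P(C|A∩B)
= 2/7 * 8/11 * 1/10
= 16/77 * 1/10 = 8/385

8/385


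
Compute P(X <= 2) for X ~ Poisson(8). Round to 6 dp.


P(X<=2) = e^(-8)*8^0/0! + e^(-8)*8^1/1! + e^(-8)*8^2/2!
≈ 0.0003354626 + 0.0026837010 + 0.0107348041
= 0.0137539677
≈ 0.013754

0.013754


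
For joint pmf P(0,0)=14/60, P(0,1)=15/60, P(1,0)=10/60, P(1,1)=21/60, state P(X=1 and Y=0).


Read from table: P(X=1, Y=0) = 10/60 = 1/6

1/6


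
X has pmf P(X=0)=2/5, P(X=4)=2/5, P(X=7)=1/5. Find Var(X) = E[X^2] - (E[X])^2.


E[X] = 3, E[X^2] = 81/5
Var(X) = E[X^2] - (E[X])^2 = 81/5 - (3)^2 = 36/5

36/5


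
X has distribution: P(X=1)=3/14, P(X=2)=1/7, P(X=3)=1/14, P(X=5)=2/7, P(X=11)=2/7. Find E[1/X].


E[1/X] = sum(g(x)*P(x))
= 1*3/14 + 1/2*1/7 + 1/3*1/14 + 1/5*2/7 + 1/11*2/7
= 907/2310

907/2310


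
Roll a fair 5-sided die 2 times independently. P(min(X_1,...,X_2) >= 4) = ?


P(min >= 4) = P(all X_i >= 4) = (P(X_1 >= 4))^2
= (2/5)^2 = 4/25

4/25


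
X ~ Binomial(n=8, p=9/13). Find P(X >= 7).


P(X>=7) = P(X=7) + P(X=8)
= 153055008/815730721 + 43046721/815730721
= 196101729/815730721

196101729/815730721


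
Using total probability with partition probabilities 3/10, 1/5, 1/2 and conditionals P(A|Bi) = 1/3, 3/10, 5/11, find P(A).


P(A) = P(A|B1)P(B1) + P(A|B2)P(B2) + P(A|B3)P(B3)
= 1/3*3/10 + 3/10*1/5 + 5/11*1/2
= 1/10 + 3/50 + 5/22 = 213/550

213/550


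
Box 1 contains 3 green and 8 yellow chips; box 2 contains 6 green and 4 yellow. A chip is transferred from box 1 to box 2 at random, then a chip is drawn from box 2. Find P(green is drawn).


P(transfer green) = 3/11; P(transfer yellow) = 8/11
If green transferred: Urn II has 7 green of 11, so P(green|green moved) = 7/11
If yellow transferred: Urn II has 6 green of 11, so P(green|yellow moved) = 6/11
By total probability: P(green) = 3/11*7/11 + 8/11*6/11 = 69/121

69/121


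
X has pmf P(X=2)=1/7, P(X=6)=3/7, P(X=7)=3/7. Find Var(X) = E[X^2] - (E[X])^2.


E[X] = 41/7, E[X^2] = 37
Var(X) = E[X^2] - (E[X])^2 = 37 - (41/7)^2 = 132/49

132/49


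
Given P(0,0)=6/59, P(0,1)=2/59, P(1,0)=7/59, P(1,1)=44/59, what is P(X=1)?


P(X=1) = P(1,0)+P(1,1) = 7/59 + 44/59 = 51/59

51/59


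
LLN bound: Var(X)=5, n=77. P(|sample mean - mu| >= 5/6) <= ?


Var(Xbar) = Var(X)/n = 5/77
Chebyshev: P(|Xbar-mu| >= 5/6) <= Var(Xbar)/(5/6)^2 = (5/77)/(25/36) = 36/385

36/385


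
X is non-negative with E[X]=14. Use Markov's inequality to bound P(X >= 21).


Markov: P(X >= a) <= E[X]/a
P(X >= 21) <= 14/21 = 2/3

2/3


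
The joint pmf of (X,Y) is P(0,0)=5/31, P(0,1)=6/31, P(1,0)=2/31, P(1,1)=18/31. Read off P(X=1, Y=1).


Read from table: P(X=1, Y=1) = 18/31

18/31


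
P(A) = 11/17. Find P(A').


P(A') = 1 - P(A) = 1 - 11/17 = 6/17

6/17


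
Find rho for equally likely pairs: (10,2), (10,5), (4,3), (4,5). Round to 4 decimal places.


Cov(X,Y) = -0.7500, Var(X) = 9.0000, Var(Y) = 1.6875
rho = Cov/(sqrt(VarX)*sqrt(VarY)) = -0.1925

-0.1925


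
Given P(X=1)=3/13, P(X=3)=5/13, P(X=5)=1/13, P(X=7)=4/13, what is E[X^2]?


E[X^2] = sum(g(x)*P(x))
= 1*3/13 + 9*5/13 + 25*1/13 + 49*4/13
= 269/13

269/13


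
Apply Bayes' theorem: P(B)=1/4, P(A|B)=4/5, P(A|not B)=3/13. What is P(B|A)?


P(A) = P(A|B)P(B) + P(A|B')P(B') = 4/5*1/4 + 3/13*3/4 = 97/260
P(B|A) = P(A|B)P(B)/P(A) = (1/5)/(97/260) = 52/97

52/97


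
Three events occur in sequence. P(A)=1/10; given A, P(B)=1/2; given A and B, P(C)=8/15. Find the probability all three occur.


P(A∩B∩C) = P(A) * P(B|A) * P(C|A∩B)
= 1/10 * 1/2 * 8/15
= 1/20 * 8/15 = 2/75

2/75


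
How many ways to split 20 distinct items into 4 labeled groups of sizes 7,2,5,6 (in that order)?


20! = 2432902008176640000
Denominator: 7!=5040 * 2!=2 * 5!=120 * 6!=720
Coefficient = 2432902008176640000 / 870912000 = 2793510720

2793510720


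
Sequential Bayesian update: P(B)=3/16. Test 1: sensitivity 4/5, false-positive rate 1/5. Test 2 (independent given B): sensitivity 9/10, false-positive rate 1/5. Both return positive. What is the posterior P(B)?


After test 1: P(+) = 4/5*3/16 + 1/5*13/16 = 5/16
P(B|+) = (3/20)/(5/16) = 12/25
After test 2 (use post1 as new prior): P(+) = 9/10*12/25 + 1/5*13/25 = 67/125
P(B|+,+) = (54/125)/(67/125) = 54/67

54/67


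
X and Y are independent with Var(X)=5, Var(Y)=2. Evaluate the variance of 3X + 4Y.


Independence => Cov(X,Y)=0
Var(3X + 4Y) = 3^2*Var(X) + 4^2*Var(Y)
= 9*5 + 16*2 = 77

77


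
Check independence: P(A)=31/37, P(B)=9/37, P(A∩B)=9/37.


P(A)*P(B) = 31/37*9/37 = 279/1369
P(A∩B) = 9/37 != 279/1369, so not independent

No, A and B are not independent


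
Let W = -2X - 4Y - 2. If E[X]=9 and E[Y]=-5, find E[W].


E[-2X - 4Y - 2] = -2*E[X] - 4*E[Y] - 2
= (-2)*(9) + (-4)*(-5) + (-2)
= -18 + 20 - 2 = 0

0


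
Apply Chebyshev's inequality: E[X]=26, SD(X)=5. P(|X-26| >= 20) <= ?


k = 20/5 = 4
Chebyshev: P(|X-mu| >= k*sigma) <= 1/k^2 = 1/4^2 = 1/16

1/16


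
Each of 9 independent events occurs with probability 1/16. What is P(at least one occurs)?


P(at least one) = 1 - P(none)
P(none) = (1 - 1/16)^9 = (15/16)^9 = 38443359375/68719476736
P(at least one) = 1 - 38443359375/68719476736 = 30276117361/68719476736

30276117361/68719476736


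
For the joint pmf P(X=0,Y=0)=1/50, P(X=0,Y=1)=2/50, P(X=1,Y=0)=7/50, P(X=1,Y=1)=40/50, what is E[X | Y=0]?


P(Y=0) = 8/50
E[X|Y=0] = (0*1 + 1*7)/8 = 7/8

7/8


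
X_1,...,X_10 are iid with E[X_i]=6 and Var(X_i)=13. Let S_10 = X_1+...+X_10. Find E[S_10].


E[S_n] = n*E[X_1] = 10*6 = 60

60


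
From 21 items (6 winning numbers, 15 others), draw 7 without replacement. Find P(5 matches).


P(X=5) = C(6,5)*C(15,2) / C(21,7)
= 6*105 / 116280
= 630/116280 = 7/1292

7/1292


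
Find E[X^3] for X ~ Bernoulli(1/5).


For Bernoulli: X in {0,1}
E[X^3] = 0^3*(1-1/5) + 1^3*1/5 = 1/5

1/5


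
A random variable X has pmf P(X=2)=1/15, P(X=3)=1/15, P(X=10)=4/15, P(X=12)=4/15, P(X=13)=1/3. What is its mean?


E[X] = sum(x * P(x))
= 2*1/15 + 3*1/15 + 10*4/15 + 12*4/15 + 13*1/3
= 158/15

158/15


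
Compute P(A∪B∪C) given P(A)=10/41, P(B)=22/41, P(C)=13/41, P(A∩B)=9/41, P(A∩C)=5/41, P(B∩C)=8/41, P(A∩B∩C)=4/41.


P(A∪B∪C) = P(A)+P(B)+P(C) - P(AB)-P(AC)-P(BC) + P(ABC)
= 10/41+22/41+13/41 - 9/41-5/41-8/41 + 4/41
= 27/41

27/41


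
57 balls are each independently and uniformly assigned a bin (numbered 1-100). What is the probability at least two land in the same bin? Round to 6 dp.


P(all different) = prod((100-i)/100 for i=0..56) = 0.000000
P(at least one match) = 1 - 0.000000 = 1.000000

1.000000


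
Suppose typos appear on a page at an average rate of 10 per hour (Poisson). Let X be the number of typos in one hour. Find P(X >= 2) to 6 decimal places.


P(X>=2) = 1 - P(X<=1) = 1 - (e^(-10)*10^0/0! + e^(-10)*10^1/1!)
≈ 1 - (0.0000453999 + 0.0004539993)
= 1 - 0.0004993992 = 0.9995006008
≈ 0.999501

0.999501


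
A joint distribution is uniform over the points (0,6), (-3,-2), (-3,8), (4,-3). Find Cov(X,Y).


E[X]=-1/2, E[Y]=9/4, E[XY]=-15/2
Cov(X,Y) = E[XY] - E[X]E[Y] = -15/2 + 1/2*9/4 = -51/8

-51/8


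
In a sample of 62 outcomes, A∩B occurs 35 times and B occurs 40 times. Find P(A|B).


P(A|B) = P(A∩B)/P(B) = (35/62)/(40/62) = 35/40 = 7/8

7/8


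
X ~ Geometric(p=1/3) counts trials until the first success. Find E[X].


For geometric (trials until first success), E[X] = 1/p = 1/(1/3) = 3

3


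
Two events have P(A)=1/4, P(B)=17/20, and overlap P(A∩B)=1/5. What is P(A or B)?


P(A∪B) = P(A) + P(B) - P(A∩B)
= 1/4 + 17/20 - 1/5 = 9/10

9/10


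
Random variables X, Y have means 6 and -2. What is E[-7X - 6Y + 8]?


E[-7X - 6Y + 8] = -7*E[X] - 6*E[Y] + 8
= (-7)*(6) + (-6)*(-2) + (8)
= -42 + 12 + 8 = -22

-22


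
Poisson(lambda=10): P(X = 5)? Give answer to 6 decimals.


P(X=5) = e^(-10) * 10^5 / 5!
≈ 0.00004539992976 * 100000 / 120
≈ 0.037833

0.037833


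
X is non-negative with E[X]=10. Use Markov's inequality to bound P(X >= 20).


Markov: P(X >= a) <= E[X]/a
P(X >= 20) <= 10/20 = 1/2

1/2


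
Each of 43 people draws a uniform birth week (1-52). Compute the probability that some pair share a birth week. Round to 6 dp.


P(all different) = prod((52-i)/52 for i=0..42) = 0.000000
P(at least one match) = 1 - 0.000000 = 1.000000

1.000000


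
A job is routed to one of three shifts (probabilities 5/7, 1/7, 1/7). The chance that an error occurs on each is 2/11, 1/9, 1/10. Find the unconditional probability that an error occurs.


P(A) = P(A|B1)P(B1) + P(A|B2)P(B2) + P(A|B3)P(B3)
= 2/11*5/7 + 1/9*1/7 + 1/10*1/7
= 10/77 + 1/63 + 1/70 = 1109/6930

1109/6930


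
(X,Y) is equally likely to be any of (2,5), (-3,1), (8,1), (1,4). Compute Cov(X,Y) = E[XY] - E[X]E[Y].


E[X]=2, E[Y]=11/4, E[XY]=19/4
Cov(X,Y) = E[XY] - E[X]E[Y] = 19/4 - 2*11/4 = -3/4

-3/4


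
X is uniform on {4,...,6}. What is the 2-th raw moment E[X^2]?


E[X^2] = (1/3) * sum(x^2 for x=4..6)
= 77/3

77/3


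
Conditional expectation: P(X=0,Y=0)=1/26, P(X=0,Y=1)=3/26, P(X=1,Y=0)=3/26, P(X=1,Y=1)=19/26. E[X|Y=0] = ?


P(Y=0) = 4/26
E[X|Y=0] = (0*1 + 1*3)/4 = 3/4

3/4


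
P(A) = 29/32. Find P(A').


P(A') = 1 - P(A) = 1 - 29/32 = 3/32

3/32


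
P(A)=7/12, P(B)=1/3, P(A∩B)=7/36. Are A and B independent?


P(A)*P(B) = 7/12*1/3 = 7/36
P(A∩B) = 7/36, which equals P(A)P(B), so independent

Yes, A and B are independent


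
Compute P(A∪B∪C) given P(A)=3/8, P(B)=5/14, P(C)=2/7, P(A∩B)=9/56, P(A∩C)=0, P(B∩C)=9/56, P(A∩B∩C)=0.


P(A∪B∪C) = P(A)+P(B)+P(C) - P(AB)-P(AC)-P(BC) + P(ABC)
= 3/8+5/14+2/7 - 9/56-0-9/56 + 0
= 39/56

39/56


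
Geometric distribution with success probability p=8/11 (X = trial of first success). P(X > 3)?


P(X > 3) = P(first 3 trials all fail) = (1-p)^3 = (3/11)^3 = 27/1331

27/1331


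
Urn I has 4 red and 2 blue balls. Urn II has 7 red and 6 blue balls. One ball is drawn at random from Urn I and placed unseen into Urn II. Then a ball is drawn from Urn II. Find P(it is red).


P(transfer red) = 4/6 = 2/3; P(transfer blue) = 1/3
If red transferred: Urn II has 8 red of 14, so P(red|red moved) = 4/7
If blue transferred: Urn II has 7 red of 14, so P(red|blue moved) = 1/2
By total probability: P(red) = 2/3*4/7 + 1/3*1/2 = 23/42

23/42


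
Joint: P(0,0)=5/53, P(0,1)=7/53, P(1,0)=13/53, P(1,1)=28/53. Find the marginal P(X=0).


P(X=0) = P(0,0)+P(0,1) = 5/53 + 7/53 = 12/53

12/53


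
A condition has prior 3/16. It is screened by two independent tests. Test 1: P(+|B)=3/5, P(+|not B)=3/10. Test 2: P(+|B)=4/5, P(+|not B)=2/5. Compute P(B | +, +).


After test 1: P(+) = 3/5*3/16 + 3/10*13/16 = 57/160
P(B|+) = (9/80)/(57/160) = 6/19
After test 2 (use post1 as new prior): P(+) = 4/5*6/19 + 2/5*13/19 = 10/19
P(B|+,+) = (24/95)/(10/19) = 12/25

12/25


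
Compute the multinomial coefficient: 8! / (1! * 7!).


8! = 40320
Denominator: 1!=1 * 7!=5040
Coefficient = 40320 / 5040 = 8

8


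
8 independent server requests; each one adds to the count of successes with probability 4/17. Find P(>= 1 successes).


P(at least one) = 1 - P(none)
P(none) = (1 - 4/17)^8 = (13/17)^8 = 815730721/6975757441
P(at least one) = 1 - 815730721/6975757441 = 6160026720/6975757441

6160026720/6975757441


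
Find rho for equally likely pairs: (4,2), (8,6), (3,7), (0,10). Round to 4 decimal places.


Cov(X,Y) = -4.1875, Var(X) = 8.1875, Var(Y) = 8.1875
rho = Cov/(sqrt(VarX)*sqrt(VarY)) = -0.5115

-0.5115


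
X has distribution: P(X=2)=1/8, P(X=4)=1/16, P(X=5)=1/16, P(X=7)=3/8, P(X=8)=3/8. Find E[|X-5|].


E[|X-5|] = sum(g(x)*P(x))
= 3*1/8 + 1*1/16 + 0*1/16 + 2*3/8 + 3*3/8
= 37/16

37/16


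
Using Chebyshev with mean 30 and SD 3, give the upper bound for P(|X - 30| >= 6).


k = 6/3 = 2
Chebyshev: P(|X-mu| >= k*sigma) <= 1/k^2 = 1/2^2 = 1/4

1/4


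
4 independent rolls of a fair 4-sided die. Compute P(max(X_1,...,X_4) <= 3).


P(max <= 3) = P(all X_i <= 3) = (P(X_1 <= 3))^4
= (3/4)^4 = 81/256

81/256


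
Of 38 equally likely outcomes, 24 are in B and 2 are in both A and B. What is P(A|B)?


P(A|B) = P(A∩B)/P(B) = (2/38)/(24/38) = 2/24 = 1/12

1/12


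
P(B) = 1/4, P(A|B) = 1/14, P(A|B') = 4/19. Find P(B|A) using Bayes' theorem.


P(A) = P(A|B)P(B) + P(A|B')P(B') = 1/14*1/4 + 4/19*3/4 = 187/1064
P(B|A) = P(A|B)P(B)/P(A) = (1/56)/(187/1064) = 19/187

19/187


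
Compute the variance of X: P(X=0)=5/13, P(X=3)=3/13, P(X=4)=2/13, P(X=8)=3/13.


E[X] = 41/13, E[X^2] = 251/13
Var(X) = E[X^2] - (E[X])^2 = 251/13 - (41/13)^2 = 1582/169

1582/169


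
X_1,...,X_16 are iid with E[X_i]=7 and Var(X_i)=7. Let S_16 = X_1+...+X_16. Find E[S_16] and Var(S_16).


E[S_n] = n*mu = 16*7 = 112
Var(S_n) = n*sigma^2 = 16*7 = 112

E[S_16]=112, Var(S_16)=112


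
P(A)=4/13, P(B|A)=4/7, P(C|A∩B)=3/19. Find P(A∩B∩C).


P(A∩B∩C) = P(A) * P(B|A) * P(C|A∩B)
= 4/13 * 4/7 * 3/19
= 16/91 * 3/19 = 48/1729

48/1729


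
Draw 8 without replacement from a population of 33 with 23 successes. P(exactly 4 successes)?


P(X=4) = C(23,4)*C(10,4) / C(33,8)
= 8855*210 / 13884156
= 1859550/13884156 = 28175/210366

28175/210366


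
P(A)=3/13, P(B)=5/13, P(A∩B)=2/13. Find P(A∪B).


P(A∪B) = P(A) + P(B) - P(A∩B)
= 3/13 + 5/13 - 2/13 = 6/13

6/13


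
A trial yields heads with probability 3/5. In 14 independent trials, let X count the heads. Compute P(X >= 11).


P(X>=11) = P(X=11) + P(X=12) + P(X=13) + P(X=14)
= 515852064/6103515625 + 193444524/6103515625 + 44641044/6103515625 + 4782969/6103515625
= 758720601/6103515625

758720601/6103515625


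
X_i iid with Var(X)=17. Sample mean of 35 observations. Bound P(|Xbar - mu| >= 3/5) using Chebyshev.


Var(Xbar) = Var(X)/n = 17/35
Chebyshev: P(|Xbar-mu| >= 3/5) <= Var(Xbar)/(3/5)^2 = (17/35)/(9/25) = 85/63
Bound exceeds 1, so trivial bound: 1

1


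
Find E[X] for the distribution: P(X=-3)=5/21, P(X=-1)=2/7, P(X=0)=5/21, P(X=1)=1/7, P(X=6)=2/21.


E[X] = sum(x * P(x))
= -3*5/21 - 1*2/7 + 0*5/21 + 1*1/7 + 6*2/21
= -2/7

-2/7


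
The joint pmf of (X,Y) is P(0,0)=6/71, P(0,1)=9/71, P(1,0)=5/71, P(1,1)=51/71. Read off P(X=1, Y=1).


Read from table: P(X=1, Y=1) = 51/71

51/71


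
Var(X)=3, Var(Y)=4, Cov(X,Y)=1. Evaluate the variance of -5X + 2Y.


Var(-5X + 2Y) = (-5)^2*Var(X) + 2^2*Var(Y) + 2*(-5)*2*Cov(X,Y)
= 25*3 + 4*4 - 20*1
= 75 + 16 - 20 = 71

71


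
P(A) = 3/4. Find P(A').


P(A') = 1 - P(A) = 1 - 3/4 = 1/4

1/4


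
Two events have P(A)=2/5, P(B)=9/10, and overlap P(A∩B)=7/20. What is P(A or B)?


P(A∪B) = P(A) + P(B) - P(A∩B)
= 2/5 + 9/10 - 7/20 = 19/20

19/20


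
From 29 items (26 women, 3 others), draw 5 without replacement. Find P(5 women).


P(X=5) = C(26,5)*C(3,0) / C(29,5)
= 65780*1 / 118755
= 65780/118755 = 1012/1827

1012/1827


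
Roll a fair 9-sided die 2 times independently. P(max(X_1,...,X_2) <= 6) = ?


P(max <= 6) = P(all X_i <= 6) = (P(X_1 <= 6))^2
= (6/9)^2 = (2/3)^2 = 4/9

4/9


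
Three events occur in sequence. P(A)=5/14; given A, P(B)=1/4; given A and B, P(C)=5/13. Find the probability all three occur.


P(A∩B∩C) = P(A) * P(B|A) * P(C|A∩B)
= 5/14 * 1/4 * 5/13
= 5/56 * 5/13 = 25/728

25/728


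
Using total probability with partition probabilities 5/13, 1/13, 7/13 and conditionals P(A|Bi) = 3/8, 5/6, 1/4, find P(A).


P(A) = P(A|B1)P(B1) + P(A|B2)P(B2) + P(A|B3)P(B3)
= 3/8*5/13 + 5/6*1/13 + 1/4*7/13
= 15/104 + 5/78 + 7/52 = 107/312

107/312


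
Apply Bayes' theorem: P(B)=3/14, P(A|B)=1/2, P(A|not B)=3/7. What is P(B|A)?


P(A) = P(A|B)P(B) + P(A|B')P(B') = 1/2*3/14 + 3/7*11/14 = 87/196
P(B|A) = P(A|B)P(B)/P(A) = (3/28)/(87/196) = 7/29

7/29


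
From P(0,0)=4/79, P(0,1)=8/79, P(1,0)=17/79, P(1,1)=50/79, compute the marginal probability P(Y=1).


P(Y=1) = P(0,1)+P(1,1) = 8/79 + 50/79 = 58/79

58/79


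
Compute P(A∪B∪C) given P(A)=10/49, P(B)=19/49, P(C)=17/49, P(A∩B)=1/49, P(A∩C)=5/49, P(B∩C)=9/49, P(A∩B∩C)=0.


P(A∪B∪C) = P(A)+P(B)+P(C) - P(AB)-P(AC)-P(BC) + P(ABC)
= 10/49+19/49+17/49 - 1/49-5/49-9/49 + 0
= 31/49

31/49


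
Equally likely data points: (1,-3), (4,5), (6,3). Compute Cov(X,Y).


E[X]=11/3, E[Y]=5/3, E[XY]=35/3
Cov(X,Y) = E[XY] - E[X]E[Y] = 35/3 - 11/3*5/3 = 50/9

50/9


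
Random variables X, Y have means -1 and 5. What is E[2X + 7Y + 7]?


E[2X + 7Y + 7] = 2*E[X] + 7*E[Y] + 7
= (2)*(-1) + (7)*(5) + (7)
= -2 + 35 + 7 = 40

40


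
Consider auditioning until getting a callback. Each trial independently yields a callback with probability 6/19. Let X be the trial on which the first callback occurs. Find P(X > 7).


P(X > 7) = P(first 7 trials all fail) = (1-p)^7 = (13/19)^7 = 62748517/893871739

62748517/893871739


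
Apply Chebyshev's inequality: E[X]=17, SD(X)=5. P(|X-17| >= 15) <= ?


k = 15/5 = 3
Chebyshev: P(|X-mu| >= k*sigma) <= 1/k^2 = 1/3^2 = 1/9

1/9


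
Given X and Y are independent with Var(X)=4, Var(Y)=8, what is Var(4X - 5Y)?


Independence => Cov(X,Y)=0
Var(4X - 5Y) = 4^2*Var(X) + (-5)^2*Var(Y)
= 16*4 + 25*8 = 264

264


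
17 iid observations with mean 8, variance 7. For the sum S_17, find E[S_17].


E[S_n] = n*E[X_1] = 17*8 = 136

136


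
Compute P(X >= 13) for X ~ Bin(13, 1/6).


P(X>=13) = P(X=13)
= 1/13060694016
= 1/13060694016

1/13060694016


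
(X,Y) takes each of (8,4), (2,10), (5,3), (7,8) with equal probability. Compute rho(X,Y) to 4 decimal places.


Cov(X,Y) = -3.6250, Var(X) = 5.2500, Var(Y) = 8.1875
rho = Cov/(sqrt(VarX)*sqrt(VarY)) = -0.5529

-0.5529


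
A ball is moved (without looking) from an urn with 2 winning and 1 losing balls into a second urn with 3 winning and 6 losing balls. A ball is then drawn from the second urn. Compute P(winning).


P(transfer winning) = 2/3; P(transfer losing) = 1/3
If winning transferred: Urn II has 4 winning of 10, so P(winning|winning moved) = 2/5
If losing transferred: Urn II has 3 winning of 10, so P(winning|losing moved) = 3/10
By total probability: P(winning) = 2/3*2/5 + 1/3*3/10 = 11/30

11/30


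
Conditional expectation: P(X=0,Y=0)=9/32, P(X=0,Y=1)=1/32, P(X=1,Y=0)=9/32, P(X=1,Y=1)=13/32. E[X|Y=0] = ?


P(Y=0) = 18/32
E[X|Y=0] = (0*9 + 1*9)/18 = 9/18 = 1/2

1/2


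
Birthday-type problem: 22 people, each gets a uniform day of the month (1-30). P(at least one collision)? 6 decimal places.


P(all different) = prod((30-i)/30 for i=0..21) = 0.000021
P(at least one match) = 1 - 0.000021 = 0.999979

0.999979


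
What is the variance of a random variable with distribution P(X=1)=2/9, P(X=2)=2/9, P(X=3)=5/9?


E[X] = 7/3, E[X^2] = 55/9
Var(X) = E[X^2] - (E[X])^2 = 55/9 - (7/3)^2 = 2/3

2/3


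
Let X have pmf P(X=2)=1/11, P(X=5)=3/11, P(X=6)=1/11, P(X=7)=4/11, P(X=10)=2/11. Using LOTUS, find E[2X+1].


E[2X+1] = sum(g(x)*P(x))
= 5*1/11 + 11*3/11 + 13*1/11 + 15*4/11 + 21*2/11
= 153/11

153/11


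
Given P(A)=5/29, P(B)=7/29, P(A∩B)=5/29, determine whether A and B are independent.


P(A)*P(B) = 5/29*7/29 = 35/841
P(A∩B) = 5/29 != 35/841, so not independent

No, A and B are not independent


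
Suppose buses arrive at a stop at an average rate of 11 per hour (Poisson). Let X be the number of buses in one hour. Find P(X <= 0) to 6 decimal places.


P(X<=0) = e^(-11)*11^0/0!
≈ 0.0000167017
≈ 0.000017

0.000017


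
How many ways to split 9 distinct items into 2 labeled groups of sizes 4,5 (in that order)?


9! = 362880
Denominator: 4!=24 * 5!=120
Coefficient = 362880 / 2880 = 126

126


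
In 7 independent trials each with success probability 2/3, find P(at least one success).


P(at least one) = 1 - P(none)
P(none) = (1 - 2/3)^7 = (1/3)^7 = 1/2187
P(at least one) = 1 - 1/2187 = 2186/2187

2186/2187


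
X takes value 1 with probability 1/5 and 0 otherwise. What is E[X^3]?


For Bernoulli: X in {0,1}
E[X^3] = 0^3*(1-1/5) + 1^3*1/5 = 1/5

1/5


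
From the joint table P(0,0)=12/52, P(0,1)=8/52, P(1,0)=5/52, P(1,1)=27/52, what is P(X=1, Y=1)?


Read from table: P(X=1, Y=1) = 27/52

27/52


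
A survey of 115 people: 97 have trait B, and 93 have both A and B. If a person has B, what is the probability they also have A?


P(A|B) = P(A∩B)/P(B) = (93/115)/(97/115) = 93/97

93/97


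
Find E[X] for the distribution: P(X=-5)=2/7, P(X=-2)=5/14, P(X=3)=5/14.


E[X] = sum(x * P(x))
= -5*2/7 - 2*5/14 + 3*5/14
= -15/14

-15/14


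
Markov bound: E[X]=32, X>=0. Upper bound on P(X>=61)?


Markov: P(X >= a) <= E[X]/a
P(X >= 61) <= 32/61

32/61


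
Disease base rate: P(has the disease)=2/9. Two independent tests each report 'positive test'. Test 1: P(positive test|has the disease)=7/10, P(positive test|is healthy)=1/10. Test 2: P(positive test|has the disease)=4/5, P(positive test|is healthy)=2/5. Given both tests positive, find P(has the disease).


After test 1: P(+) = 7/10*2/9 + 1/10*7/9 = 7/30
P(B|+) = (7/45)/(7/30) = 2/3
After test 2 (use post1 as new prior): P(+) = 4/5*2/3 + 2/5*1/3 = 2/3
P(B|+,+) = (8/15)/(2/3) = 4/5

4/5


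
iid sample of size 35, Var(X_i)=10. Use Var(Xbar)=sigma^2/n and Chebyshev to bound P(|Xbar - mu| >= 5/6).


Var(Xbar) = Var(X)/n = 10/35
Chebyshev: P(|Xbar-mu| >= 5/6) <= Var(Xbar)/(5/6)^2 = (2/7)/(25/36) = 72/175

72/175


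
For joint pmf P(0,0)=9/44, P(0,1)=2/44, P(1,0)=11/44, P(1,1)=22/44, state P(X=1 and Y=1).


Read from table: P(X=1, Y=1) = 22/44 = 1/2

1/2


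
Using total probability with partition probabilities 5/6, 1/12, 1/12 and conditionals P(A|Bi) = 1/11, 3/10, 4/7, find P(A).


P(A) = P(A|B1)P(B1) + P(A|B2)P(B2) + P(A|B3)P(B3)
= 1/11*5/6 + 3/10*1/12 + 4/7*1/12
= 5/66 + 1/40 + 1/21 = 457/3080

457/3080


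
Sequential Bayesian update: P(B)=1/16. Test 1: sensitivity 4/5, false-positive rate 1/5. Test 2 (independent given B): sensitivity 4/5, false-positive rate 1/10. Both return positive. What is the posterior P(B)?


After test 1: P(+) = 4/5*1/16 + 1/5*15/16 = 19/80
P(B|+) = (1/20)/(19/80) = 4/19
After test 2 (use post1 as new prior): P(+) = 4/5*4/19 + 1/10*15/19 = 47/190
P(B|+,+) = (16/95)/(47/190) = 32/47

32/47


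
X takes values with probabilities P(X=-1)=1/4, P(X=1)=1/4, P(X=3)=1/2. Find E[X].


E[X] = sum(x * P(x))
= -1*1/4 + 1*1/4 + 3*1/2
= 3/2

3/2


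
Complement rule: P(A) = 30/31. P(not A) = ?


P(A') = 1 - P(A) = 1 - 30/31 = 1/31

1/31


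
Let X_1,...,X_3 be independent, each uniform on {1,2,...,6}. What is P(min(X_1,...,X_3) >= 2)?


P(min >= 2) = P(all X_i >= 2) = (P(X_1 >= 2))^3
= (5/6)^3 = 125/216

125/216


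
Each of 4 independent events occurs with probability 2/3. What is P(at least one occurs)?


P(at least one) = 1 - P(none)
P(none) = (1 - 2/3)^4 = (1/3)^4 = 1/81
P(at least one) = 1 - 1/81 = 80/81

80/81


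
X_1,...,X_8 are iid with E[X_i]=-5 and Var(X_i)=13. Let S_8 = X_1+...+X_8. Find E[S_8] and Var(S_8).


E[S_n] = n*mu = 8*-5 = -40
Var(S_n) = n*sigma^2 = 8*13 = 104

E[S_8]=-40, Var(S_8)=104


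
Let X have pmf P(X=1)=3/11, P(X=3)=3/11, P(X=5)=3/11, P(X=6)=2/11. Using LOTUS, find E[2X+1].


E[2X+1] = sum(g(x)*P(x))
= 3*3/11 + 7*3/11 + 11*3/11 + 13*2/11
= 89/11

89/11


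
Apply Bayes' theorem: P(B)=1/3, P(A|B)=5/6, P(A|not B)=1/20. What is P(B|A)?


P(A) = P(A|B)P(B) + P(A|B')P(B') = 5/6*1/3 + 1/20*2/3 = 14/45
P(B|A) = P(A|B)P(B)/P(A) = (5/18)/(14/45) = 25/28

25/28


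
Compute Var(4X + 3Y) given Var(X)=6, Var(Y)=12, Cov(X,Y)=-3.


Var(4X + 3Y) = 4^2*Var(X) + 3^2*Var(Y) + 2*4*3*Cov(X,Y)
= 16*6 + 9*12 + 24*(-3)
= 96 + 108 - 72 = 132

132


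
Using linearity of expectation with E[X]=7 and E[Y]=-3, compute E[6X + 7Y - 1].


E[6X + 7Y - 1] = 6*E[X] + 7*E[Y] - 1
= (6)*(7) + (7)*(-3) + (-1)
= 42 - 21 - 1 = 20

20


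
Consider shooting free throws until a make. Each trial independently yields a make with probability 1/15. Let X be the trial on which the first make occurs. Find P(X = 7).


P(X=7) = (1-p)^6 * p = (14/15)^6 * 1/15
= 7529536/11390625 * 1/15 = 7529536/170859375

7529536/170859375


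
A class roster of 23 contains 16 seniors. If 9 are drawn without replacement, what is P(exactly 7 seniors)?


P(X=7) = C(16,7)*C(7,2) / C(23,9)
= 11440*21 / 817190
= 240240/817190 = 2184/7429

2184/7429


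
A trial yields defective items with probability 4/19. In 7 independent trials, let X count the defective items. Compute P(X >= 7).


P(X>=7) = P(X=7)
= 16384/893871739
= 16384/893871739

16384/893871739


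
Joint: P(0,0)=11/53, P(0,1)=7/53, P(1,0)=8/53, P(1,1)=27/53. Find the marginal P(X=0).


P(X=0) = P(0,0)+P(0,1) = 11/53 + 7/53 = 18/53

18/53


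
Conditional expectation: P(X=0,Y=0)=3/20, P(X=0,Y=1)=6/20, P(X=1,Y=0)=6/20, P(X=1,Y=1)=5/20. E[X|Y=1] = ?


P(Y=1) = 11/20
E[X|Y=1] = (0*6 + 1*5)/11 = 5/11

5/11


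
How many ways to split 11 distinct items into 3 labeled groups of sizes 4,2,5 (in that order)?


11! = 39916800
Denominator: 4!=24 * 2!=2 * 5!=120
Coefficient = 39916800 / 5760 = 6930

6930


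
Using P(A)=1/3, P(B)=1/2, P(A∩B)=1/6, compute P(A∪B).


P(A∪B) = P(A) + P(B) - P(A∩B)
= 1/3 + 1/2 - 1/6 = 2/3

2/3


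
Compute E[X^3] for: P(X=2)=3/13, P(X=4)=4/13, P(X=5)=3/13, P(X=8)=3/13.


E[X^3] = sum(x^3 * P(x))
= 8*3/13 + 64*4/13 + 125*3/13 + 512*3/13
= 2191/13

2191/13


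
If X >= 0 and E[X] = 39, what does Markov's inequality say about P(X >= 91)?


Markov: P(X >= a) <= E[X]/a
P(X >= 91) <= 39/91 = 3/7

3/7


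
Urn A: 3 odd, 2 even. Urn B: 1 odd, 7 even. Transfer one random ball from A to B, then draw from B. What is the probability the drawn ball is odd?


P(transfer odd) = 3/5; P(transfer even) = 2/5
If odd transferred: Urn II has 2 odd of 9, so P(odd|odd moved) = 2/9
If even transferred: Urn II has 1 odd of 9, so P(odd|even moved) = 1/9
By total probability: P(odd) = 3/5*2/9 + 2/5*1/9 = 8/45

8/45


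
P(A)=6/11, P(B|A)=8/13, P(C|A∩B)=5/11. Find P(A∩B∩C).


P(A∩B∩C) = P(A) * P(B|A) * P(C|A∩B)
= 6/11 * 8/13 * 5/11
= 48/143 * 5/11 = 240/1573

240/1573


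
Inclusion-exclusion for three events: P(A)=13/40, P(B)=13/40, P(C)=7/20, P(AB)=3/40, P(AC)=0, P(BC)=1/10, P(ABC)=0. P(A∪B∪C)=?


P(A∪B∪C) = P(A)+P(B)+P(C) - P(AB)-P(AC)-P(BC) + P(ABC)
= 13/40+13/40+7/20 - 3/40-0-1/10 + 0
= 33/40

33/40


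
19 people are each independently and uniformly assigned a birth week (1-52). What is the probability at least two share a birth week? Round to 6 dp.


P(all different) = prod((52-i)/52 for i=0..18) = 0.023115
P(at least one match) = 1 - 0.023115 = 0.976885

0.976885


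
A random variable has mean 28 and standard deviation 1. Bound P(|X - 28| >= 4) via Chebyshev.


k = 4/1 = 4
Chebyshev: P(|X-mu| >= k*sigma) <= 1/k^2 = 1/4^2 = 1/16

1/16


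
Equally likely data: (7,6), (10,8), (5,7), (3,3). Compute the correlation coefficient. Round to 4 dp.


Cov(X,Y) = 4.0000, Var(X) = 6.6875, Var(Y) = 3.5000
rho = Cov/(sqrt(VarX)*sqrt(VarY)) = 0.8268

0.8268


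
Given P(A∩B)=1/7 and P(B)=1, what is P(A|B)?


P(A|B) = P(A∩B)/P(B) = (3/21)/(21/21) = 3/21 = 1/7

1/7


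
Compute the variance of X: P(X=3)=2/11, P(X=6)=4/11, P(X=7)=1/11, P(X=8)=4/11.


E[X] = 69/11, E[X^2] = 467/11
Var(X) = E[X^2] - (E[X])^2 = 467/11 - (69/11)^2 = 376/121

376/121
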